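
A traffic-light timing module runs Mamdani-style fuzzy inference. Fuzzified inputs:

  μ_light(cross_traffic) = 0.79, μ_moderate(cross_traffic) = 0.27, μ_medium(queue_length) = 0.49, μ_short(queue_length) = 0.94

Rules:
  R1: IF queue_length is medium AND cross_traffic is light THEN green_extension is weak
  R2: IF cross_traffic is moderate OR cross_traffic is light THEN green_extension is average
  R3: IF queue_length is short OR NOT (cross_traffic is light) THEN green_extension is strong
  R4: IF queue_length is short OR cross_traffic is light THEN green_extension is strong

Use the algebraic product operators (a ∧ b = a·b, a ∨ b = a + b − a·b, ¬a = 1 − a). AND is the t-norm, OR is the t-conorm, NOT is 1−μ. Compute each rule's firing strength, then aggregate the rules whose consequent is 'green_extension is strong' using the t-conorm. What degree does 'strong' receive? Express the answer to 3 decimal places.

0.999

R1: medium=0.49, light=0.79; AND[a·b] → w = 0.3871
R2: moderate=0.27, light=0.79; OR[a + b − a·b] → w = 0.8467
R3: short=0.94, ¬light=1−0.79=0.21; OR[a + b − a·b] → w = 0.9526
R4: short=0.94, light=0.79; OR[a + b − a·b] → w = 0.9874
Rules with consequent 'strong': {R3, R4} → strengths 0.9526, 0.9874
Aggregate via t-conorm [a + b − a·b]: 0.9994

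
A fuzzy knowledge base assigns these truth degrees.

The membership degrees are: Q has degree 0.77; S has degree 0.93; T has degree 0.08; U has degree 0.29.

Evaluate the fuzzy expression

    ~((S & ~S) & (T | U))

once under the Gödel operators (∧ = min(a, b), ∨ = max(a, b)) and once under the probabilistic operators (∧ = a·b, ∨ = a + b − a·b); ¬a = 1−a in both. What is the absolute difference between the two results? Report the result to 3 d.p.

Under Gödel:
  ~S = 1 − 0.93 = 0.07
  S & ~S = min(a, b) on (0.93, 0.07) = 0.07
  T | U = max(a, b) on (0.08, 0.29) = 0.29
  (S & ~S) & (T | U) = min(a, b) on (0.07, 0.29) = 0.07
  ~((S & ~S) & (T | U)) = 1 − 0.07 = 0.93
  → value = 0.9300
Under probabilistic:
  ~S = 1 − 0.9300 = 0.0700
  S & ~S = a·b on (0.9300, 0.0700) = 0.0651
  T | U = a + b − a·b on (0.0800, 0.2900) = 0.3468
  (S & ~S) & (T | U) = a·b on (0.0651, 0.3468) = 0.0226
  ~((S & ~S) & (T | U)) = 1 − 0.0226 = 0.9774
  → value = 0.9774
|0.9300 − 0.9774| = 0.047

0.047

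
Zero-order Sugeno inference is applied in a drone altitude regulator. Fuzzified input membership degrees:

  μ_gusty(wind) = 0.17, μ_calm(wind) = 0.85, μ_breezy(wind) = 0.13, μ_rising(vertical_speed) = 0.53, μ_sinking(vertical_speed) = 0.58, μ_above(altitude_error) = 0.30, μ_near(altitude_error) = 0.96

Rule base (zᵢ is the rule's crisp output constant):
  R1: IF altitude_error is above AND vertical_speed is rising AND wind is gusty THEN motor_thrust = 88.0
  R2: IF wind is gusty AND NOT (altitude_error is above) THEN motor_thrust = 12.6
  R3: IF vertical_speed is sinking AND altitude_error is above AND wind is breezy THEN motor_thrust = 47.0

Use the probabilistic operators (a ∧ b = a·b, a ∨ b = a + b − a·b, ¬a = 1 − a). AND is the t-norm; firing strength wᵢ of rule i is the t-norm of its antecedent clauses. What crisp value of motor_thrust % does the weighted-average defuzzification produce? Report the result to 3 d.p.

R1 (z=88.0): above=0.30, rising=0.53, gusty=0.17; AND[a·b] → w = 0.0270
R2 (z=12.6): gusty=0.17, ¬above=1−0.30=0.70; AND[a·b] → w = 0.1190
R3 (z=47.0): sinking=0.58, above=0.30, breezy=0.13; AND[a·b] → w = 0.0226
Weighted average = (0.0270·88.0 + 0.1190·12.6 + 0.0226·47.0) / (0.0270 + 0.1190 + 0.0226)
  = 4.9412 / 0.1686 = 29.298

29.298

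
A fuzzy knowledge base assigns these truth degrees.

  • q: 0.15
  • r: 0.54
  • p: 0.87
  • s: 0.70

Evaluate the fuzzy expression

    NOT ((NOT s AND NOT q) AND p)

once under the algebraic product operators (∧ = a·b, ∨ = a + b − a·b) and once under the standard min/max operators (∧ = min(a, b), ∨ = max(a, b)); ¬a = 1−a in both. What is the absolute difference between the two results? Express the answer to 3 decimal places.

0.078

Under algebraic product:
  NOT s = 1 − 0.7000 = 0.3000
  NOT q = 1 − 0.1500 = 0.8500
  NOT s AND NOT q = a·b on (0.3000, 0.8500) = 0.2550
  (NOT s AND NOT q) AND p = a·b on (0.2550, 0.8700) = 0.2218
  NOT ((NOT s AND NOT q) AND p) = 1 − 0.2218 = 0.7782
  → value = 0.7782
Under standard min/max:
  NOT s = 1 − 0.70 = 0.30
  NOT q = 1 − 0.15 = 0.85
  NOT s AND NOT q = min(a, b) on (0.30, 0.85) = 0.30
  (NOT s AND NOT q) AND p = min(a, b) on (0.30, 0.87) = 0.30
  NOT ((NOT s AND NOT q) AND p) = 1 − 0.30 = 0.70
  → value = 0.7000
|0.7782 − 0.7000| = 0.078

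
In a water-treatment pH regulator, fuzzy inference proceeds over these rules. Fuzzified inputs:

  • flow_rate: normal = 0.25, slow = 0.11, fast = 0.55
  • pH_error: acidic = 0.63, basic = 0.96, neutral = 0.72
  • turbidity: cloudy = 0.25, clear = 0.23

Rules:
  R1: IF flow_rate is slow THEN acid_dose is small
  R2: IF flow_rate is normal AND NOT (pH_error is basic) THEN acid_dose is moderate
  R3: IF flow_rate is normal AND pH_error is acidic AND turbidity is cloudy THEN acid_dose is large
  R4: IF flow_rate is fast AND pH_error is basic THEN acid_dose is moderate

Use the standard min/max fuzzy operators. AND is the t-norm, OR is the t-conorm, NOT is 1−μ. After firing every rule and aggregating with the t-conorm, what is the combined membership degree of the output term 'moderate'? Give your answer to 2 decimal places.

R1: slow=0.11 → w = 0.11
R2: normal=0.25, ¬basic=1−0.96=0.04; AND[min(a, b)] → w = 0.04
R3: normal=0.25, acidic=0.63, cloudy=0.25; AND[min(a, b)] → w = 0.25
R4: fast=0.55, basic=0.96; AND[min(a, b)] → w = 0.55
Rules with consequent 'moderate': {R2, R4} → strengths 0.04, 0.55
Aggregate via t-conorm [max(a, b)]: 0.55

0.55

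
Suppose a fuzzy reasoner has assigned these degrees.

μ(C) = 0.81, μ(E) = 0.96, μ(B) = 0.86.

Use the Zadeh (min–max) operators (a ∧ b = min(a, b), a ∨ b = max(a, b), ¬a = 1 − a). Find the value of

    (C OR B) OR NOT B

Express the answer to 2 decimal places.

0.86

C OR B = max(a, b) on (0.81, 0.86) = 0.86
NOT B = 1 − 0.86 = 0.14
(C OR B) OR NOT B = max(a, b) on (0.86, 0.14) = 0.86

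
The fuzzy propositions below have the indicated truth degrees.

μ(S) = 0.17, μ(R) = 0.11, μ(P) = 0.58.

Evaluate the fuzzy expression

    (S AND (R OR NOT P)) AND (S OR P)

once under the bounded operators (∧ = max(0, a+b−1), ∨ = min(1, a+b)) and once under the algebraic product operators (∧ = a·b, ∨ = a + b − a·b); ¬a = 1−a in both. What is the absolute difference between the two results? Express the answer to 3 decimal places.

Under bounded:
  NOT P = 1 − 0.58 = 0.42
  R OR NOT P = min(1, a+b) on (0.11, 0.42) = 0.53
  S AND (R OR NOT P) = max(0, a+b−1) on (0.17, 0.53) = 0.00
  S OR P = min(1, a+b) on (0.17, 0.58) = 0.75
  (S AND (R OR NOT P)) AND (S OR P) = max(0, a+b−1) on (0.00, 0.75) = 0.00
  → value = 0.0000
Under algebraic product:
  NOT P = 1 − 0.5800 = 0.4200
  R OR NOT P = a + b − a·b on (0.1100, 0.4200) = 0.4838
  S AND (R OR NOT P) = a·b on (0.1700, 0.4838) = 0.0822
  S OR P = a + b − a·b on (0.1700, 0.5800) = 0.6514
  (S AND (R OR NOT P)) AND (S OR P) = a·b on (0.0822, 0.6514) = 0.0536
  → value = 0.0536
|0.0000 − 0.0536| = 0.054

0.054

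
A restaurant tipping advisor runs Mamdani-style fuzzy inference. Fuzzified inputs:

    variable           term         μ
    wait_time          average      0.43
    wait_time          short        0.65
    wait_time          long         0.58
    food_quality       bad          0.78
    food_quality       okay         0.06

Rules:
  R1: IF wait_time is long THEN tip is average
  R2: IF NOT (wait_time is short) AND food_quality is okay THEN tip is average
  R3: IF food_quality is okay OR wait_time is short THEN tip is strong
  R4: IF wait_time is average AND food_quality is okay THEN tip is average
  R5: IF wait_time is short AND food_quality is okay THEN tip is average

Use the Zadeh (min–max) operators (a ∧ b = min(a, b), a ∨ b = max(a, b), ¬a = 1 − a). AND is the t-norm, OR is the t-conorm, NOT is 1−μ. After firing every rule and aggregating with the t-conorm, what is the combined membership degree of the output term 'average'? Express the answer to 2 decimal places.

R1: long=0.58 → w = 0.58
R2: ¬short=1−0.65=0.35, okay=0.06; AND[min(a, b)] → w = 0.06
R3: okay=0.06, short=0.65; OR[max(a, b)] → w = 0.65
R4: average=0.43, okay=0.06; AND[min(a, b)] → w = 0.06
R5: short=0.65, okay=0.06; AND[min(a, b)] → w = 0.06
Rules with consequent 'average': {R1, R2, R4, R5} → strengths 0.58, 0.06, 0.06, 0.06
Aggregate via t-conorm [max(a, b)]: 0.58

0.58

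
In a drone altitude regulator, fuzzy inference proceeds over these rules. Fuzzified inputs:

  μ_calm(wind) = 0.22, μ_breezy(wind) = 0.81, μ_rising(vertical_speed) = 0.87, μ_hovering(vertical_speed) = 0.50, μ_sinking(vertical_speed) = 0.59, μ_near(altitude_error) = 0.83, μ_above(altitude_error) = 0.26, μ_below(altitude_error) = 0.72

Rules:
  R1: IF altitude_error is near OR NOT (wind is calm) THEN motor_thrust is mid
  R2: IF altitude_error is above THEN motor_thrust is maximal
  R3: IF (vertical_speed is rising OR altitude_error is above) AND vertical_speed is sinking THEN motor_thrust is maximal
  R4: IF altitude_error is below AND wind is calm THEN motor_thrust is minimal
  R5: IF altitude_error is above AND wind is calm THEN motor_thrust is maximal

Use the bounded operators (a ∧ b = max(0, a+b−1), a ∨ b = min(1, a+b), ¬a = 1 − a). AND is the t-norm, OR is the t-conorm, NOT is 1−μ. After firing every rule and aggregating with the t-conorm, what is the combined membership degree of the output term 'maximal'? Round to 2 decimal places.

0.85

R1: near=0.83, ¬calm=1−0.22=0.78; OR[min(1, a+b)] → w = 1.00
R2: above=0.26 → w = 0.26
R3: (rising=0.87 OR above=0.26) = 1.00; AND[max(0, a+b−1)] with sinking=0.59 → w = 0.59
R4: below=0.72, calm=0.22; AND[max(0, a+b−1)] → w = 0.00
R5: above=0.26, calm=0.22; AND[max(0, a+b−1)] → w = 0.00
Rules with consequent 'maximal': {R2, R3, R5} → strengths 0.26, 0.59, 0.00
Aggregate via t-conorm [min(1, a+b)]: 0.85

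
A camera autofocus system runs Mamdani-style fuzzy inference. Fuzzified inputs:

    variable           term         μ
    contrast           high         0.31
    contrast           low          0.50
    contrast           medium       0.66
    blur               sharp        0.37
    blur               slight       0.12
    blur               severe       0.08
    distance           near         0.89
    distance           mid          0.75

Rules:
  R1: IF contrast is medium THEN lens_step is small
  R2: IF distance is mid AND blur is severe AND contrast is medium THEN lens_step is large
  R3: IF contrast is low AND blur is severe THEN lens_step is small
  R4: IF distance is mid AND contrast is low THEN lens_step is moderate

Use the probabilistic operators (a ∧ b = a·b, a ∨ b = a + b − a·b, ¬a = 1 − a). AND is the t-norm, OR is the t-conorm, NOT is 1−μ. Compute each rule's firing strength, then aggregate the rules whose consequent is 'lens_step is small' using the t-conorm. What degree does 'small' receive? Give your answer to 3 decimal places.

0.674

R1: medium=0.66 → w = 0.6600
R2: mid=0.75, severe=0.08, medium=0.66; AND[a·b] → w = 0.0396
R3: low=0.50, severe=0.08; AND[a·b] → w = 0.0400
R4: mid=0.75, low=0.50; AND[a·b] → w = 0.3750
Rules with consequent 'small': {R1, R3} → strengths 0.6600, 0.0400
Aggregate via t-conorm [a + b − a·b]: 0.6736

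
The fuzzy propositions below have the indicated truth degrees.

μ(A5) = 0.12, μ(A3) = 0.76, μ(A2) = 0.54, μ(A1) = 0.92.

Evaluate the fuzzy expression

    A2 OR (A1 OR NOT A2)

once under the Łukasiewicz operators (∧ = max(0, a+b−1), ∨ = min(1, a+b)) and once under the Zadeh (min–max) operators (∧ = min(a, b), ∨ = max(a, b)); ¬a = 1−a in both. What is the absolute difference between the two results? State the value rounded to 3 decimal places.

0.080

Under Łukasiewicz:
  NOT A2 = 1 − 0.54 = 0.46
  A1 OR NOT A2 = min(1, a+b) on (0.92, 0.46) = 1.00
  A2 OR (A1 OR NOT A2) = min(1, a+b) on (0.54, 1.00) = 1.00
  → value = 1.0000
Under Zadeh (min–max):
  NOT A2 = 1 − 0.54 = 0.46
  A1 OR NOT A2 = max(a, b) on (0.92, 0.46) = 0.92
  A2 OR (A1 OR NOT A2) = max(a, b) on (0.54, 0.92) = 0.92
  → value = 0.9200
|1.0000 − 0.9200| = 0.080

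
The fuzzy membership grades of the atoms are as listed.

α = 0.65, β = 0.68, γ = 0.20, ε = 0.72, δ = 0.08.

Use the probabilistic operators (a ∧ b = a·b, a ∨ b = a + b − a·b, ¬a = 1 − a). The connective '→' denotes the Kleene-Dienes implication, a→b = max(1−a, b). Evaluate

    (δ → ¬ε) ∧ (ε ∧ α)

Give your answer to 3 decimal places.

¬ε = 1 − 0.7200 = 0.2800
δ → ¬ε  [Kleene-Dienes: max(1−a, b)] with a=0.0800, b=0.2800 → 0.9200
ε ∧ α = a·b on (0.7200, 0.6500) = 0.4680
(δ → ¬ε) ∧ (ε ∧ α) = a·b on (0.9200, 0.4680) = 0.4306

0.431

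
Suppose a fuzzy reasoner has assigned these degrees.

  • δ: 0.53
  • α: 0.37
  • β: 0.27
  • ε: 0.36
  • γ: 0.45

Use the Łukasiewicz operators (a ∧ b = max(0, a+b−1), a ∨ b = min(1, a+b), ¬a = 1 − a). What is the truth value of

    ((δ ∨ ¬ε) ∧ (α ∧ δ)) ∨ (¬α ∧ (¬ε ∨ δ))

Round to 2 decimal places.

0.63

¬ε = 1 − 0.36 = 0.64
δ ∨ ¬ε = min(1, a+b) on (0.53, 0.64) = 1.00
α ∧ δ = max(0, a+b−1) on (0.37, 0.53) = 0.00
(δ ∨ ¬ε) ∧ (α ∧ δ) = max(0, a+b−1) on (1.00, 0.00) = 0.00
¬α = 1 − 0.37 = 0.63
¬ε = 1 − 0.36 = 0.64
¬ε ∨ δ = min(1, a+b) on (0.64, 0.53) = 1.00
¬α ∧ (¬ε ∨ δ) = max(0, a+b−1) on (0.63, 1.00) = 0.63
((δ ∨ ¬ε) ∧ (α ∧ δ)) ∨ (¬α ∧ (¬ε ∨ δ)) = min(1, a+b) on (0.00, 0.63) = 0.63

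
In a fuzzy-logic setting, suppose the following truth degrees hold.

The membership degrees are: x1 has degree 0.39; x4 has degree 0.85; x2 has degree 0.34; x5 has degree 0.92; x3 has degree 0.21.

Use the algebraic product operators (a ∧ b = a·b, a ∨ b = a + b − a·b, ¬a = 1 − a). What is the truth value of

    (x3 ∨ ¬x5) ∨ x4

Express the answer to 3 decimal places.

0.891

¬x5 = 1 − 0.9200 = 0.0800
x3 ∨ ¬x5 = a + b − a·b on (0.2100, 0.0800) = 0.2732
(x3 ∨ ¬x5) ∨ x4 = a + b − a·b on (0.2732, 0.8500) = 0.8910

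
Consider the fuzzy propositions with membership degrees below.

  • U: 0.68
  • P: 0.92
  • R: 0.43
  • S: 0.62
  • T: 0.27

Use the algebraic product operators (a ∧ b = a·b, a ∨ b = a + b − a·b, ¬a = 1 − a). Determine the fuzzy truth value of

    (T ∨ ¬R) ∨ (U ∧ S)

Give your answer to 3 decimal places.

0.818

¬R = 1 − 0.4300 = 0.5700
T ∨ ¬R = a + b − a·b on (0.2700, 0.5700) = 0.6861
U ∧ S = a·b on (0.6800, 0.6200) = 0.4216
(T ∨ ¬R) ∨ (U ∧ S) = a + b − a·b on (0.6861, 0.4216) = 0.8184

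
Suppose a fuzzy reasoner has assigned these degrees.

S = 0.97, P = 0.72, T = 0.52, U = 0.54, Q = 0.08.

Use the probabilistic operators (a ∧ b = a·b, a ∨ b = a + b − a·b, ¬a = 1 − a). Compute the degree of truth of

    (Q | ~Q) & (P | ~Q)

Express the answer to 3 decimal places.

0.906

~Q = 1 − 0.0800 = 0.9200
Q | ~Q = a + b − a·b on (0.0800, 0.9200) = 0.9264
~Q = 1 − 0.0800 = 0.9200
P | ~Q = a + b − a·b on (0.7200, 0.9200) = 0.9776
(Q | ~Q) & (P | ~Q) = a·b on (0.9264, 0.9776) = 0.9056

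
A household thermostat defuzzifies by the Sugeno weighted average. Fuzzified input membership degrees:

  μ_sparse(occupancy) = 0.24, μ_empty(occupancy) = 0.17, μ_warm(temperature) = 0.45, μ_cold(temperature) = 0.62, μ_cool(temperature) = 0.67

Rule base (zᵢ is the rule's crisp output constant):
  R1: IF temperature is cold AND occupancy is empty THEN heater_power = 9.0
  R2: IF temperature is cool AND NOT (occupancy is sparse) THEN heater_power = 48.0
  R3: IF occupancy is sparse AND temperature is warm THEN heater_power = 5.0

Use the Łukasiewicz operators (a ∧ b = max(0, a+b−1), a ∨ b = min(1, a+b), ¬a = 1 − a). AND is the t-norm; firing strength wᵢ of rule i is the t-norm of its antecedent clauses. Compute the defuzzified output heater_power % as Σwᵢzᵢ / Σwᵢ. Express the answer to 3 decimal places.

48.000

R1 (z=9.0): cold=0.62, empty=0.17; AND[max(0, a+b−1)] → w = 0.00
R2 (z=48.0): cool=0.67, ¬sparse=1−0.24=0.76; AND[max(0, a+b−1)] → w = 0.43
R3 (z=5.0): sparse=0.24, warm=0.45; AND[max(0, a+b−1)] → w = 0.00
Weighted average = (0.00·9.0 + 0.43·48.0 + 0.00·5.0) / (0.00 + 0.43 + 0.00)
  = 20.6400 / 0.4300 = 48.000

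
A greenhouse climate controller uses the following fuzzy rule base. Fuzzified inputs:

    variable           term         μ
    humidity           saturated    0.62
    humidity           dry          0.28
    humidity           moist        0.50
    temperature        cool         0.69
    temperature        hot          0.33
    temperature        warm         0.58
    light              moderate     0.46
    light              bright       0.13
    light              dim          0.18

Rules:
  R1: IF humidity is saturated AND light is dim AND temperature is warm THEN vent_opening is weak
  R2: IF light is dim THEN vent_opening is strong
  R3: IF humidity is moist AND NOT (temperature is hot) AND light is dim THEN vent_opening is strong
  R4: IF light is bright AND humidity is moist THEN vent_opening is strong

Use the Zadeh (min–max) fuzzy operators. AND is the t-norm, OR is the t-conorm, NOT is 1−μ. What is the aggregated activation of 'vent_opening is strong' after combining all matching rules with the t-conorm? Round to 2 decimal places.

0.18

R1: saturated=0.62, dim=0.18, warm=0.58; AND[min(a, b)] → w = 0.18
R2: dim=0.18 → w = 0.18
R3: moist=0.50, ¬hot=1−0.33=0.67, dim=0.18; AND[min(a, b)] → w = 0.18
R4: bright=0.13, moist=0.50; AND[min(a, b)] → w = 0.13
Rules with consequent 'strong': {R2, R3, R4} → strengths 0.18, 0.18, 0.13
Aggregate via t-conorm [max(a, b)]: 0.18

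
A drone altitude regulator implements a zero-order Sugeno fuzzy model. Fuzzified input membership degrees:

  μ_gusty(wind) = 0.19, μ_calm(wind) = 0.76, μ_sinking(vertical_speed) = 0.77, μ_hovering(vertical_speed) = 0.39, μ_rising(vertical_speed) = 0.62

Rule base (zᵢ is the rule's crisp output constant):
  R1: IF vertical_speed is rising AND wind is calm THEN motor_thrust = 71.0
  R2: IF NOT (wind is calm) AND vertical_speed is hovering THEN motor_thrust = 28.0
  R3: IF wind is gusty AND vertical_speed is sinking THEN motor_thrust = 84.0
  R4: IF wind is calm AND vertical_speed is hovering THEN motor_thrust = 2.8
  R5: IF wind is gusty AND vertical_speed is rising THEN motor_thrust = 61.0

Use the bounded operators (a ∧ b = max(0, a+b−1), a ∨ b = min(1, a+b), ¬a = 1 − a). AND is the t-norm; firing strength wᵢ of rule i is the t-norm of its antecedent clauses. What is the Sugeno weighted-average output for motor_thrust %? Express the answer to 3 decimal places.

R1 (z=71.0): rising=0.62, calm=0.76; AND[max(0, a+b−1)] → w = 0.38
R2 (z=28.0): ¬calm=1−0.76=0.24, hovering=0.39; AND[max(0, a+b−1)] → w = 0.00
R3 (z=84.0): gusty=0.19, sinking=0.77; AND[max(0, a+b−1)] → w = 0.00
R4 (z=2.8): calm=0.76, hovering=0.39; AND[max(0, a+b−1)] → w = 0.15
R5 (z=61.0): gusty=0.19, rising=0.62; AND[max(0, a+b−1)] → w = 0.00
Weighted average = (0.38·71.0 + 0.00·28.0 + 0.00·84.0 + 0.15·2.8 + 0.00·61.0) / (0.38 + 0.00 + 0.00 + 0.15 + 0.00)
  = 27.4000 / 0.5300 = 51.698

51.698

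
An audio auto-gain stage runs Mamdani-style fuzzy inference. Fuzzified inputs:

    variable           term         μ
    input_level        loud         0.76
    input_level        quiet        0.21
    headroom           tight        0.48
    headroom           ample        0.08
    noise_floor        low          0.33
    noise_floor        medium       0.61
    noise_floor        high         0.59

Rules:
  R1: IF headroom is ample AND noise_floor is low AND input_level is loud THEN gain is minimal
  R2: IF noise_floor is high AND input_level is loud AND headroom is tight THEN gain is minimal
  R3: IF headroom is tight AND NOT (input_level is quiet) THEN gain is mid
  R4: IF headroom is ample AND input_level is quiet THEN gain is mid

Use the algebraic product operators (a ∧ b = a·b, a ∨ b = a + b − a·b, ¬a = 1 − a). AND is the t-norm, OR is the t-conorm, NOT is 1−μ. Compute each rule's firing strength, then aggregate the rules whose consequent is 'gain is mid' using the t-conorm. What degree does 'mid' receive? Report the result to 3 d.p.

R1: ample=0.08, low=0.33, loud=0.76; AND[a·b] → w = 0.0201
R2: high=0.59, loud=0.76, tight=0.48; AND[a·b] → w = 0.2152
R3: tight=0.48, ¬quiet=1−0.21=0.79; AND[a·b] → w = 0.3792
R4: ample=0.08, quiet=0.21; AND[a·b] → w = 0.0168
Rules with consequent 'mid': {R3, R4} → strengths 0.3792, 0.0168
Aggregate via t-conorm [a + b − a·b]: 0.3896

0.390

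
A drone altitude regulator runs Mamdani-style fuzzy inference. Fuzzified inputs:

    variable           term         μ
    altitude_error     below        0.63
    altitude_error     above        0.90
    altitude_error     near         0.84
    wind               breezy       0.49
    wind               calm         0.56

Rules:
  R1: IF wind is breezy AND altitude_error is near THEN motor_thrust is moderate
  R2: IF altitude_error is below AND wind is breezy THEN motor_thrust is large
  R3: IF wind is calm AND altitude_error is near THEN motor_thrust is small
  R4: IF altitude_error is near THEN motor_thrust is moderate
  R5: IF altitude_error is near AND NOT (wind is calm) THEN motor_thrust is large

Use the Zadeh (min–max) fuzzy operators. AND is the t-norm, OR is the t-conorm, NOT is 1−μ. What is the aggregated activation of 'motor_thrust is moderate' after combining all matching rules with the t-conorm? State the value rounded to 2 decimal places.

0.84

R1: breezy=0.49, near=0.84; AND[min(a, b)] → w = 0.49
R2: below=0.63, breezy=0.49; AND[min(a, b)] → w = 0.49
R3: calm=0.56, near=0.84; AND[min(a, b)] → w = 0.56
R4: near=0.84 → w = 0.84
R5: near=0.84, ¬calm=1−0.56=0.44; AND[min(a, b)] → w = 0.44
Rules with consequent 'moderate': {R1, R4} → strengths 0.49, 0.84
Aggregate via t-conorm [max(a, b)]: 0.84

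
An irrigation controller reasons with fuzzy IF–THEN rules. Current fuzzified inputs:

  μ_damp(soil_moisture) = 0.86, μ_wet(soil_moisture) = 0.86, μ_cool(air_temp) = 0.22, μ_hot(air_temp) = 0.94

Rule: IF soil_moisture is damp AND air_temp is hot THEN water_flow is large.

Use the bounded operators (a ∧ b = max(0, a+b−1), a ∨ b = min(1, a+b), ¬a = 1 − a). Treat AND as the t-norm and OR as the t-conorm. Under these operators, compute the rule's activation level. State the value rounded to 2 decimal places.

firing strength: damp=0.86, hot=0.94; AND[max(0, a+b−1)] → w = 0.80

0.80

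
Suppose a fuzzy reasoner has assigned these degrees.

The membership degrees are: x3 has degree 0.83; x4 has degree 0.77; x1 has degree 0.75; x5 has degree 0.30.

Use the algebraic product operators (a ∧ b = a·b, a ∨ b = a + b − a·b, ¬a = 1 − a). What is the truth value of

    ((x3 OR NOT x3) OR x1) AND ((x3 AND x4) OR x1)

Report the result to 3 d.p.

0.878

NOT x3 = 1 − 0.8300 = 0.1700
x3 OR NOT x3 = a + b − a·b on (0.8300, 0.1700) = 0.8589
(x3 OR NOT x3) OR x1 = a + b − a·b on (0.8589, 0.7500) = 0.9647
x3 AND x4 = a·b on (0.8300, 0.7700) = 0.6391
(x3 AND x4) OR x1 = a + b − a·b on (0.6391, 0.7500) = 0.9098
((x3 OR NOT x3) OR x1) AND ((x3 AND x4) OR x1) = a·b on (0.9647, 0.9098) = 0.8777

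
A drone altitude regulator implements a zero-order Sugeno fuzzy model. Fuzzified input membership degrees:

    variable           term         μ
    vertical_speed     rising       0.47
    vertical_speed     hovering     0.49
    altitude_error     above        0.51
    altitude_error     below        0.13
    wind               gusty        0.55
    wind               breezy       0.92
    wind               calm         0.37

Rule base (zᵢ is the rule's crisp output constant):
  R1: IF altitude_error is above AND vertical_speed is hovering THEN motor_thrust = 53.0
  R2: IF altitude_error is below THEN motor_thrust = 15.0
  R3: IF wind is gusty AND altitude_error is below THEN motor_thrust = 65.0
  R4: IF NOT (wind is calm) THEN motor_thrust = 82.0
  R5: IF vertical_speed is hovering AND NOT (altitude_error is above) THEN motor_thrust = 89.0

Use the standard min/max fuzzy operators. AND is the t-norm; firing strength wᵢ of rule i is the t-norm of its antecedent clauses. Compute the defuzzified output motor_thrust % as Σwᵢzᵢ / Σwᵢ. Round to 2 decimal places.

R1 (z=53.0): above=0.51, hovering=0.49; AND[min(a, b)] → w = 0.49
R2 (z=15.0): below=0.13 → w = 0.13
R3 (z=65.0): gusty=0.55, below=0.13; AND[min(a, b)] → w = 0.13
R4 (z=82.0): ¬calm=1−0.37=0.63 → w = 0.63
R5 (z=89.0): hovering=0.49, ¬above=1−0.51=0.49; AND[min(a, b)] → w = 0.49
Weighted average = (0.49·53.0 + 0.13·15.0 + 0.13·65.0 + 0.63·82.0 + 0.49·89.0) / (0.49 + 0.13 + 0.13 + 0.63 + 0.49)
  = 131.6400 / 1.8700 = 70.40

70.40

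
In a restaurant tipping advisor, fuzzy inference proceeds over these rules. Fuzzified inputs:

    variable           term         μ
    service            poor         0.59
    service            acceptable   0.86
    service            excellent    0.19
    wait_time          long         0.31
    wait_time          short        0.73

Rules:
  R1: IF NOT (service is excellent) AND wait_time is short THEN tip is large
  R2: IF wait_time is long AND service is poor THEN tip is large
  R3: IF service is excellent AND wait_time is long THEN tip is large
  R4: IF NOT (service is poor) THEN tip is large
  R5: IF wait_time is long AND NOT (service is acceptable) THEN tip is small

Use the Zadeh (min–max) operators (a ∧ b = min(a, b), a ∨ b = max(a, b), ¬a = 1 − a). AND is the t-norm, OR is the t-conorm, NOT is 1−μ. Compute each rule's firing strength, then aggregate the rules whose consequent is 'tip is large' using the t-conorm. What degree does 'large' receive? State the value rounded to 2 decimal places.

R1: ¬excellent=1−0.19=0.81, short=0.73; AND[min(a, b)] → w = 0.73
R2: long=0.31, poor=0.59; AND[min(a, b)] → w = 0.31
R3: excellent=0.19, long=0.31; AND[min(a, b)] → w = 0.19
R4: ¬poor=1−0.59=0.41 → w = 0.41
R5: long=0.31, ¬acceptable=1−0.86=0.14; AND[min(a, b)] → w = 0.14
Rules with consequent 'large': {R1, R2, R3, R4} → strengths 0.73, 0.31, 0.19, 0.41
Aggregate via t-conorm [max(a, b)]: 0.73

0.73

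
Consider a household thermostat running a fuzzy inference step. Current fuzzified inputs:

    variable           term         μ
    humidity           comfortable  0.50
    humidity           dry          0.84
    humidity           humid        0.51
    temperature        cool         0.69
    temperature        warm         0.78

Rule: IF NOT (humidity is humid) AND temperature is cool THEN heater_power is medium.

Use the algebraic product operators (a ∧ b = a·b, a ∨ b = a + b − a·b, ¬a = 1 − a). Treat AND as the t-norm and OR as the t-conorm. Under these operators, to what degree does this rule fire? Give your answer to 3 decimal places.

0.338

firing strength: ¬humid=1−0.51=0.49, cool=0.69; AND[a·b] → w = 0.3381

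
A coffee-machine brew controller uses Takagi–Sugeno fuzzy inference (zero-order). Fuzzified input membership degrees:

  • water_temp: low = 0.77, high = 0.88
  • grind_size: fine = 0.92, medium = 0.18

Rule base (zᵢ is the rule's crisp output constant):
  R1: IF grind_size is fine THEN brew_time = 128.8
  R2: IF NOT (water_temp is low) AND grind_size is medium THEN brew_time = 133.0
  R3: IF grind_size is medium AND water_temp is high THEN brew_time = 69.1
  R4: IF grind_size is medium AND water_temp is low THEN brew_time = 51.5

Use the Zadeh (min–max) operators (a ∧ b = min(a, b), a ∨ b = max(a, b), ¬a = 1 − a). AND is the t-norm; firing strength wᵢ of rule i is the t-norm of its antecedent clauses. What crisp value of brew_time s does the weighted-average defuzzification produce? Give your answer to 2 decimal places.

112.43

R1 (z=128.8): fine=0.92 → w = 0.92
R2 (z=133.0): ¬low=1−0.77=0.23, medium=0.18; AND[min(a, b)] → w = 0.18
R3 (z=69.1): medium=0.18, high=0.88; AND[min(a, b)] → w = 0.18
R4 (z=51.5): medium=0.18, low=0.77; AND[min(a, b)] → w = 0.18
Weighted average = (0.92·128.8 + 0.18·133.0 + 0.18·69.1 + 0.18·51.5) / (0.92 + 0.18 + 0.18 + 0.18)
  = 164.1440 / 1.4600 = 112.43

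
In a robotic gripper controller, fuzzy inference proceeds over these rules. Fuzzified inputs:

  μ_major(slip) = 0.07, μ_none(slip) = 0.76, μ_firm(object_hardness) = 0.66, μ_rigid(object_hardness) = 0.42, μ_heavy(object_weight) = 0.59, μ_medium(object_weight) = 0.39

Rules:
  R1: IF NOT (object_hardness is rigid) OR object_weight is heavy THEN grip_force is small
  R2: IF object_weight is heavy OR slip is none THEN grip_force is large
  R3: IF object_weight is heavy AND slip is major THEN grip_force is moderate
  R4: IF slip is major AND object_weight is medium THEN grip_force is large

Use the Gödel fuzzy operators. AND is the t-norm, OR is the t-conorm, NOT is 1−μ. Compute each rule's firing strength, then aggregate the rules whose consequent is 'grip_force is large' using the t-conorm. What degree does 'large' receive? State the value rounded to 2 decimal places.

0.76

R1: ¬rigid=1−0.42=0.58, heavy=0.59; OR[max(a, b)] → w = 0.59
R2: heavy=0.59, none=0.76; OR[max(a, b)] → w = 0.76
R3: heavy=0.59, major=0.07; AND[min(a, b)] → w = 0.07
R4: major=0.07, medium=0.39; AND[min(a, b)] → w = 0.07
Rules with consequent 'large': {R2, R4} → strengths 0.76, 0.07
Aggregate via t-conorm [max(a, b)]: 0.76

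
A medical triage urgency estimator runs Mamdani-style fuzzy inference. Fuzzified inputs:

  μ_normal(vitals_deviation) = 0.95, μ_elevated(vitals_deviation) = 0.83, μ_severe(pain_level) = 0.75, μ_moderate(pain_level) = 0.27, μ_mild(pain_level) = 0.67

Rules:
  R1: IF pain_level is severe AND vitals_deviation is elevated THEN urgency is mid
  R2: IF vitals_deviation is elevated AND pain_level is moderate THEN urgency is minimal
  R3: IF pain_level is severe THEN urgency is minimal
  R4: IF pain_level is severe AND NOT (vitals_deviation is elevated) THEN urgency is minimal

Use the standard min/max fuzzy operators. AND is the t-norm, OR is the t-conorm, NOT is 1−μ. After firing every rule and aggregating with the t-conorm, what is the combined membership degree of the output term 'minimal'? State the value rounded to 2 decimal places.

R1: severe=0.75, elevated=0.83; AND[min(a, b)] → w = 0.75
R2: elevated=0.83, moderate=0.27; AND[min(a, b)] → w = 0.27
R3: severe=0.75 → w = 0.75
R4: severe=0.75, ¬elevated=1−0.83=0.17; AND[min(a, b)] → w = 0.17
Rules with consequent 'minimal': {R2, R3, R4} → strengths 0.27, 0.75, 0.17
Aggregate via t-conorm [max(a, b)]: 0.75

0.75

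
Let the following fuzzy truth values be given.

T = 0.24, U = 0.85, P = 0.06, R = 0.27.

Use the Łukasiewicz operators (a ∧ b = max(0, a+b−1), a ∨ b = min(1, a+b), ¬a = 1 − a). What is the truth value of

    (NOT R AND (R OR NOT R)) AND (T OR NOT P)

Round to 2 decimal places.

0.73

NOT R = 1 − 0.27 = 0.73
NOT R = 1 − 0.27 = 0.73
R OR NOT R = min(1, a+b) on (0.27, 0.73) = 1.00
NOT R AND (R OR NOT R) = max(0, a+b−1) on (0.73, 1.00) = 0.73
NOT P = 1 − 0.06 = 0.94
T OR NOT P = min(1, a+b) on (0.24, 0.94) = 1.00
(NOT R AND (R OR NOT R)) AND (T OR NOT P) = max(0, a+b−1) on (0.73, 1.00) = 0.73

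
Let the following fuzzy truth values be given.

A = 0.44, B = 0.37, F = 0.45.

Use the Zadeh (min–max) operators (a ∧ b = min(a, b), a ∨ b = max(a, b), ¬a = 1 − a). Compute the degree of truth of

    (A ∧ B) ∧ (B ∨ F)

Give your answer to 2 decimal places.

0.37

A ∧ B = min(a, b) on (0.44, 0.37) = 0.37
B ∨ F = max(a, b) on (0.37, 0.45) = 0.45
(A ∧ B) ∧ (B ∨ F) = min(a, b) on (0.37, 0.45) = 0.37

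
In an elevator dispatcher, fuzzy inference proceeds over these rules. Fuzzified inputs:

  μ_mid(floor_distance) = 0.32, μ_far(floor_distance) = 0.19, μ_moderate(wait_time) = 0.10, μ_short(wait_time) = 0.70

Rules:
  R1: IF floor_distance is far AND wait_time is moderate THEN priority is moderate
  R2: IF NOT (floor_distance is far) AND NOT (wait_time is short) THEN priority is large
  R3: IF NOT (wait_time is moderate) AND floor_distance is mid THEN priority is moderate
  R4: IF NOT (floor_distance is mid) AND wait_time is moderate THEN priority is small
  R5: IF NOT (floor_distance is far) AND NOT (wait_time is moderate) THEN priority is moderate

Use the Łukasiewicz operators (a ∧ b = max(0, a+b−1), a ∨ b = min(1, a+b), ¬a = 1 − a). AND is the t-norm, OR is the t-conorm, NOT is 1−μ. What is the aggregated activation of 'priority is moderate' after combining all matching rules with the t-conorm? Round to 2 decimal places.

R1: far=0.19, moderate=0.10; AND[max(0, a+b−1)] → w = 0.00
R2: ¬far=1−0.19=0.81, ¬short=1−0.70=0.30; AND[max(0, a+b−1)] → w = 0.11
R3: ¬moderate=1−0.10=0.90, mid=0.32; AND[max(0, a+b−1)] → w = 0.22
R4: ¬mid=1−0.32=0.68, moderate=0.10; AND[max(0, a+b−1)] → w = 0.00
R5: ¬far=1−0.19=0.81, ¬moderate=1−0.10=0.90; AND[max(0, a+b−1)] → w = 0.71
Rules with consequent 'moderate': {R1, R3, R5} → strengths 0.00, 0.22, 0.71
Aggregate via t-conorm [min(1, a+b)]: 0.93

0.93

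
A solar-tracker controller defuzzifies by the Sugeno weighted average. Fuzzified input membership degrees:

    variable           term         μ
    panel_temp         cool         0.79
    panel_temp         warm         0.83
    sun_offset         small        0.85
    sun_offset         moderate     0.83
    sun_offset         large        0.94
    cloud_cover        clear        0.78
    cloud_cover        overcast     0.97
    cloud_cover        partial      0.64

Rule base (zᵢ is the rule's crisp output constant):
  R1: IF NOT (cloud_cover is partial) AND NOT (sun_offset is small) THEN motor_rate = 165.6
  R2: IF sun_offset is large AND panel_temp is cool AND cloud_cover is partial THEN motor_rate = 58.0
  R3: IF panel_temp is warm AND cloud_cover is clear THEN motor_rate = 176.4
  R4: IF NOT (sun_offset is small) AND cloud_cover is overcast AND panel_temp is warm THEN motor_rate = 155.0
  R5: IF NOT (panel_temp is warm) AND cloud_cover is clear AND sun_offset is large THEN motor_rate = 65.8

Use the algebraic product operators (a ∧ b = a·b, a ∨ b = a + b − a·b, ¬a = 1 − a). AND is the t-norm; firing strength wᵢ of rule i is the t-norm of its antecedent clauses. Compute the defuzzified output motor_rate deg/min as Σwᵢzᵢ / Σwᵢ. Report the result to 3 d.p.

124.909

R1 (z=165.6): ¬partial=1−0.64=0.36, ¬small=1−0.85=0.15; AND[a·b] → w = 0.0540
R2 (z=58.0): large=0.94, cool=0.79, partial=0.64; AND[a·b] → w = 0.4753
R3 (z=176.4): warm=0.83, clear=0.78; AND[a·b] → w = 0.6474
R4 (z=155.0): ¬small=1−0.85=0.15, overcast=0.97, warm=0.83; AND[a·b] → w = 0.1208
R5 (z=65.8): ¬warm=1−0.83=0.17, clear=0.78, large=0.94; AND[a·b] → w = 0.1246
Weighted average = (0.0540·165.6 + 0.4753·58.0 + 0.6474·176.4 + 0.1208·155.0 + 0.1246·65.8) / (0.0540 + 0.4753 + 0.6474 + 0.1208 + 0.1246)
  = 177.6292 / 1.4221 = 124.909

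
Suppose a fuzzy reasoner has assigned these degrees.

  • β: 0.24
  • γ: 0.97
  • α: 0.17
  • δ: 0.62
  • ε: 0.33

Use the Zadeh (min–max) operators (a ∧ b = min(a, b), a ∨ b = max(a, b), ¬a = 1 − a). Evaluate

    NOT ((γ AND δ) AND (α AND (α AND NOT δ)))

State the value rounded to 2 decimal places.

γ AND δ = min(a, b) on (0.97, 0.62) = 0.62
NOT δ = 1 − 0.62 = 0.38
α AND NOT δ = min(a, b) on (0.17, 0.38) = 0.17
α AND (α AND NOT δ) = min(a, b) on (0.17, 0.17) = 0.17
(γ AND δ) AND (α AND (α AND NOT δ)) = min(a, b) on (0.62, 0.17) = 0.17
NOT ((γ AND δ) AND (α AND (α AND NOT δ))) = 1 − 0.17 = 0.83

0.83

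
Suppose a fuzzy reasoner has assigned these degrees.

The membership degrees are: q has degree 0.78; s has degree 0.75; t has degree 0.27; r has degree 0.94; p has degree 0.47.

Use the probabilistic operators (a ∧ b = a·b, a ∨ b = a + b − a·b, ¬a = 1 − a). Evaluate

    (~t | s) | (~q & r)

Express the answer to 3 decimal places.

~t = 1 − 0.2700 = 0.7300
~t | s = a + b − a·b on (0.7300, 0.7500) = 0.9325
~q = 1 − 0.7800 = 0.2200
~q & r = a·b on (0.2200, 0.9400) = 0.2068
(~t | s) | (~q & r) = a + b − a·b on (0.9325, 0.2068) = 0.9465

0.946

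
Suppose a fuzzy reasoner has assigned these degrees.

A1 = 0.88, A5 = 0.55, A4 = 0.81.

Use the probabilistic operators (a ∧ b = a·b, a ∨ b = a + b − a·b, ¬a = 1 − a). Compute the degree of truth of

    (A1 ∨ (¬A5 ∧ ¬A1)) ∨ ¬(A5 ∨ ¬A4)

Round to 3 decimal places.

0.928

¬A5 = 1 − 0.5500 = 0.4500
¬A1 = 1 − 0.8800 = 0.1200
¬A5 ∧ ¬A1 = a·b on (0.4500, 0.1200) = 0.0540
A1 ∨ (¬A5 ∧ ¬A1) = a + b − a·b on (0.8800, 0.0540) = 0.8865
¬A4 = 1 − 0.8100 = 0.1900
A5 ∨ ¬A4 = a + b − a·b on (0.5500, 0.1900) = 0.6355
¬(A5 ∨ ¬A4) = 1 − 0.6355 = 0.3645
(A1 ∨ (¬A5 ∧ ¬A1)) ∨ ¬(A5 ∨ ¬A4) = a + b − a·b on (0.8865, 0.3645) = 0.9279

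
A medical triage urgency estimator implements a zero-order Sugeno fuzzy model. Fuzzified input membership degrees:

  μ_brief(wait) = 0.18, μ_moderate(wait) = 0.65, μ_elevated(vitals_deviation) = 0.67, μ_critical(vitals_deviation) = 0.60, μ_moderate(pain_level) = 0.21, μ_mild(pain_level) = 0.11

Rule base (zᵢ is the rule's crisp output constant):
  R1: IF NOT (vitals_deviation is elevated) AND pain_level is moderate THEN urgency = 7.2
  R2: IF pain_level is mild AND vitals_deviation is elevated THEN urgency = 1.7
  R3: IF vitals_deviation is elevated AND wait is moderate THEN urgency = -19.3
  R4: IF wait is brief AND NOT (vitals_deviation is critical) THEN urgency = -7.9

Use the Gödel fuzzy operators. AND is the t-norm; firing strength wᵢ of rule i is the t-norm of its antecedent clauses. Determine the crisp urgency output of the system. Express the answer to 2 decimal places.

R1 (z=7.2): ¬elevated=1−0.67=0.33, moderate=0.21; AND[min(a, b)] → w = 0.21
R2 (z=1.7): mild=0.11, elevated=0.67; AND[min(a, b)] → w = 0.11
R3 (z=-19.3): elevated=0.67, moderate=0.65; AND[min(a, b)] → w = 0.65
R4 (z=-7.9): brief=0.18, ¬critical=1−0.60=0.40; AND[min(a, b)] → w = 0.18
Weighted average = (0.21·7.2 + 0.11·1.7 + 0.65·-19.3 + 0.18·-7.9) / (0.21 + 0.11 + 0.65 + 0.18)
  = -12.2680 / 1.1500 = -10.67

-10.67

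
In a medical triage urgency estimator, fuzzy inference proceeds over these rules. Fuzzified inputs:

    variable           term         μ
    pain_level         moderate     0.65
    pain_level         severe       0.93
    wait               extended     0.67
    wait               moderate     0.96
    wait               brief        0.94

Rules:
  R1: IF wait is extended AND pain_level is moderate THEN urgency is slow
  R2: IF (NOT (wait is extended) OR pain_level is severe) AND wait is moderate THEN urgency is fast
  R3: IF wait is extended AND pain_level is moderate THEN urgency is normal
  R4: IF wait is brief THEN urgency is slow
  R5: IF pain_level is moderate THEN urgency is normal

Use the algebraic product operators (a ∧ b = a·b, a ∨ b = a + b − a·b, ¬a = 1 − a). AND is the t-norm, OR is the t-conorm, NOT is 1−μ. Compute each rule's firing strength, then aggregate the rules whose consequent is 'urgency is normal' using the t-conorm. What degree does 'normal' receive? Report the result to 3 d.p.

0.802

R1: extended=0.67, moderate=0.65; AND[a·b] → w = 0.4355
R2: (¬extended=1−0.67=0.33 OR severe=0.93) = 0.9531; AND[a·b] with moderate=0.96 → w = 0.9150
R3: extended=0.67, moderate=0.65; AND[a·b] → w = 0.4355
R4: brief=0.94 → w = 0.9400
R5: moderate=0.65 → w = 0.6500
Rules with consequent 'normal': {R3, R5} → strengths 0.4355, 0.6500
Aggregate via t-conorm [a + b − a·b]: 0.8024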